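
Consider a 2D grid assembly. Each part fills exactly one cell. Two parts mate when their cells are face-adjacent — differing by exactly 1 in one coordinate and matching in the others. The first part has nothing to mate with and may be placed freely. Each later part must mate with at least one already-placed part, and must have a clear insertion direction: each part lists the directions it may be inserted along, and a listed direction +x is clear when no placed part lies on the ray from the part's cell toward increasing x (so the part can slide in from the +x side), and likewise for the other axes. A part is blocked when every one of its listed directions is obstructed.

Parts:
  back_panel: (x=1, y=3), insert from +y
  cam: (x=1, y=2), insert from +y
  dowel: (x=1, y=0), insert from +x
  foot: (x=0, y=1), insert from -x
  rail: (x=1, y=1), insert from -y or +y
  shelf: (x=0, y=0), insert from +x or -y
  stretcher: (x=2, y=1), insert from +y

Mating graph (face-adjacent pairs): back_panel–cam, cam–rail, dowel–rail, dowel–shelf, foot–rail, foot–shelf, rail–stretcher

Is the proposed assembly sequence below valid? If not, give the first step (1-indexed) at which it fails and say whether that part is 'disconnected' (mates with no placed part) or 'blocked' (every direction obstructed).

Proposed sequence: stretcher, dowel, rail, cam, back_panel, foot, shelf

Invalid at step 2 (disconnected)

1. stretcher@(2, 1) [+y clear] — {stretcher}
2. dowel@(1, 0) — no placed neighbour ⇒ disconnected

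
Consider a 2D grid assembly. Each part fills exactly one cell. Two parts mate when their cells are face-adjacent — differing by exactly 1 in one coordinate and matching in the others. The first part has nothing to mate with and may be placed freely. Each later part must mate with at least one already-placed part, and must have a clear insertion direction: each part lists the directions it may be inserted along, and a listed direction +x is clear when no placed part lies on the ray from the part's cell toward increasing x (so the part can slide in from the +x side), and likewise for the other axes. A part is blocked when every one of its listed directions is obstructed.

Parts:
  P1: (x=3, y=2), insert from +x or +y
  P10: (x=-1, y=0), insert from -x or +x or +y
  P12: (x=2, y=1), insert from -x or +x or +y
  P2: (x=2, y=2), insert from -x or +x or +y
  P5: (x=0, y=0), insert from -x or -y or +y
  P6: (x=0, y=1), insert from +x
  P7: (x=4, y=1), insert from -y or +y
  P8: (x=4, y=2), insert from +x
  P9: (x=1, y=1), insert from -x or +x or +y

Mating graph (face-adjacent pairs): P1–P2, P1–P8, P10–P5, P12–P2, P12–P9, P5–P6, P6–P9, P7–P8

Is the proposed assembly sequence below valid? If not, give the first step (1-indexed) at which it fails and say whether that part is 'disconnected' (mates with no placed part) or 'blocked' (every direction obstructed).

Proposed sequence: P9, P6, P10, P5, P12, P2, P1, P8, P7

1. P9@(1, 1) [-x clear] — {P9}
2. P6@(0, 1) — +x all obstructed ⇒ blocked

Invalid at step 2 (blocked)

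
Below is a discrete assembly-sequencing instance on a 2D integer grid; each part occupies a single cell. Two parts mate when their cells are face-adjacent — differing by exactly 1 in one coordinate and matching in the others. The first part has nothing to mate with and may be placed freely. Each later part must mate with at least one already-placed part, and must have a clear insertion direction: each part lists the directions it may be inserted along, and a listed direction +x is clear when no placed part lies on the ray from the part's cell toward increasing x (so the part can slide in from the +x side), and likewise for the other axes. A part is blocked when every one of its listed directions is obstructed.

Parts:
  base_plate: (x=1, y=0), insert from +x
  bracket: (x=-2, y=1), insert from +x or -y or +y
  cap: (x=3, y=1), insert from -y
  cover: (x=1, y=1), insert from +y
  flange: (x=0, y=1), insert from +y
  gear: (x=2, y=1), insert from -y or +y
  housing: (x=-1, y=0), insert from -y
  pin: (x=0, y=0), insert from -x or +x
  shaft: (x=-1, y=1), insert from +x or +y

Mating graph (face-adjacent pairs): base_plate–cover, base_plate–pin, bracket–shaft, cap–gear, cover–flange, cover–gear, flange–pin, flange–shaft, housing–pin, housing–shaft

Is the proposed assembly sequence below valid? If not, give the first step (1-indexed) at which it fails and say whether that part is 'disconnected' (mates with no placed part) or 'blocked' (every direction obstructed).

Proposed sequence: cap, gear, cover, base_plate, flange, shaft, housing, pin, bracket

1. cap@(3, 1) [-y clear] — {cap}
2. gear@(2, 1) [-y clear] — {cap, gear}
3. cover@(1, 1) [+y clear] — {cap, cover, gear}
4. base_plate@(1, 0) [+x clear] — {base_plate, cap, cover, gear}
5. flange@(0, 1) [+y clear] — {base_plate, cap, cover, flange, gear}
6. shaft@(-1, 1) [+y clear] — {base_plate, cap, cover, flange, gear, shaft}
7. housing@(-1, 0) [-y clear] — {base_plate, cap, cover, flange, gear, housing, shaft}
8. pin@(0, 0) — -x/+x all obstructed ⇒ blocked

Invalid at step 8 (blocked)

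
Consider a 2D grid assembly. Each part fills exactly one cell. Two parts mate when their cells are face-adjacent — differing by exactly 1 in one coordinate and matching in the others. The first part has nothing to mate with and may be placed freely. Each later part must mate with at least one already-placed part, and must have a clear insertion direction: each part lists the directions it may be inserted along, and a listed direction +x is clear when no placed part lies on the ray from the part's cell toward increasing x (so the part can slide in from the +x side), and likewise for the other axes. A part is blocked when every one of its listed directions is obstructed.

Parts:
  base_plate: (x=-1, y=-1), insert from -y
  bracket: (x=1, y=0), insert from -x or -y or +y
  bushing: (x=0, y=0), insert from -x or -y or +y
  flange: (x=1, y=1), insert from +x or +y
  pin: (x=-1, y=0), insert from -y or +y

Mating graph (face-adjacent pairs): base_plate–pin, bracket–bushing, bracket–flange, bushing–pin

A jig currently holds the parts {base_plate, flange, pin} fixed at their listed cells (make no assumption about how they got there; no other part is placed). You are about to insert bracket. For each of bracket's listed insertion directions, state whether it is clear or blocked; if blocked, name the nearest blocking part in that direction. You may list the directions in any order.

-x: nearest on ray is pin@(-1, 0) ⇒ blocked
-y: ray from bracket(1, 0) has no placed part ⇒ clear
+y: nearest on ray is flange@(1, 1) ⇒ blocked

+y: blocked by flange; -x: blocked by pin; -y: clear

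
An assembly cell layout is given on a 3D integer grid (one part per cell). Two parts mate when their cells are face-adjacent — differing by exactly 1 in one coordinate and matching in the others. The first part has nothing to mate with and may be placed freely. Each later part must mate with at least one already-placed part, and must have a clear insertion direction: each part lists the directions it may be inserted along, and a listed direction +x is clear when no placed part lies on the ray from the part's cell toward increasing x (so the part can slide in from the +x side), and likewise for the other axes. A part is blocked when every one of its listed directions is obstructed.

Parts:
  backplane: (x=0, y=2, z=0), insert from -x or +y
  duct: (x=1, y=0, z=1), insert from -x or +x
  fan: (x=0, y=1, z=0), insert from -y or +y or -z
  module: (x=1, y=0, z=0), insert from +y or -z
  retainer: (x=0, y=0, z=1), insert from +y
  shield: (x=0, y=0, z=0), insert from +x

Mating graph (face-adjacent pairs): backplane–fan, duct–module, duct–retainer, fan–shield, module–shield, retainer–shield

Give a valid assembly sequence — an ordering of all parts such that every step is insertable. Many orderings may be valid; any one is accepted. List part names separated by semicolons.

1. backplane@(0, 2, 0) [-x clear] — {backplane}
2. fan@(0, 1, 0) [-y clear] — {backplane, fan}
3. shield@(0, 0, 0) [+x clear] — {backplane, fan, shield}
4. module@(1, 0, 0) [+y clear] — {backplane, fan, module, shield}
5. retainer@(0, 0, 1) [+y clear] — {backplane, fan, module, retainer, shield}
6. duct@(1, 0, 1) [+x clear] — {backplane, duct, fan, module, retainer, shield}

backplane; fan; shield; module; retainer; duct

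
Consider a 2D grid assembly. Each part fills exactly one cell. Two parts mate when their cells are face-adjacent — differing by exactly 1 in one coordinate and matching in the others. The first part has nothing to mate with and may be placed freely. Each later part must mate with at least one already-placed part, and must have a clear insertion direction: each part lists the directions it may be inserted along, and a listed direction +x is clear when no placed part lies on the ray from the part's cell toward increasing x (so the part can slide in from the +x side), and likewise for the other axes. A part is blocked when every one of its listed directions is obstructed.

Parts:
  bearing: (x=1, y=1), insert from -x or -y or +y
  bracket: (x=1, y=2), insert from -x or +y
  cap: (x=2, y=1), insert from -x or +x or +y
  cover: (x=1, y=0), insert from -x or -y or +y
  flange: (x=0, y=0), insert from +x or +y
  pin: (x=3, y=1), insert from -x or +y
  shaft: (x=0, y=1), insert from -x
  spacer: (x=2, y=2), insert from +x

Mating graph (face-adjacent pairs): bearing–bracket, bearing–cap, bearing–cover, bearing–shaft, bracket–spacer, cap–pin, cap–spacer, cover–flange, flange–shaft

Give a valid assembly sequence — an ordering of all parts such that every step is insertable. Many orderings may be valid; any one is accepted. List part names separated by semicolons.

spacer; cap; bearing; shaft; flange; cover; bracket; pin

1. spacer@(2, 2) [+x clear] — {spacer}
2. cap@(2, 1) [-x clear] — {cap, spacer}
3. bearing@(1, 1) [-x clear] — {bearing, cap, spacer}
4. shaft@(0, 1) [-x clear] — {bearing, cap, shaft, spacer}
5. flange@(0, 0) [+x clear] — {bearing, cap, flange, shaft, spacer}
6. cover@(1, 0) [-y clear] — {bearing, cap, cover, flange, shaft, spacer}
7. bracket@(1, 2) [-x clear] — {bearing, bracket, cap, cover, flange, shaft, spacer}
8. pin@(3, 1) [+y clear] — {bearing, bracket, cap, cover, flange, pin, shaft, spacer}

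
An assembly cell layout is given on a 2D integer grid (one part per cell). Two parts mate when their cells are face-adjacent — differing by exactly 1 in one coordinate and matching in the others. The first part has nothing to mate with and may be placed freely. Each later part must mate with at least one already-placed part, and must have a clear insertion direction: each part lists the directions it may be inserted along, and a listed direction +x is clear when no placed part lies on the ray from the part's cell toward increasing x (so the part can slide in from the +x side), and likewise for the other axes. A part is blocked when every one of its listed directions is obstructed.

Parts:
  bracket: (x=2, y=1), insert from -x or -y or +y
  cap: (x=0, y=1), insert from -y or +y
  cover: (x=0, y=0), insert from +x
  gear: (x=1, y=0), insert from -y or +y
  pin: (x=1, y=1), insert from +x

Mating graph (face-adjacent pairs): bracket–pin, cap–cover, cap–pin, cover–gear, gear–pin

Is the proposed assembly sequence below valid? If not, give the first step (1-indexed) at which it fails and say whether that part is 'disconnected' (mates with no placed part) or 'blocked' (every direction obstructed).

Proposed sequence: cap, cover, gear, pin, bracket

Valid

1. cap@(0, 1) [-y clear] — {cap}
2. cover@(0, 0) [+x clear] — {cap, cover}
3. gear@(1, 0) [-y clear] — {cap, cover, gear}
4. pin@(1, 1) [+x clear] — {cap, cover, gear, pin}
5. bracket@(2, 1) [-y clear] — {bracket, cap, cover, gear, pin}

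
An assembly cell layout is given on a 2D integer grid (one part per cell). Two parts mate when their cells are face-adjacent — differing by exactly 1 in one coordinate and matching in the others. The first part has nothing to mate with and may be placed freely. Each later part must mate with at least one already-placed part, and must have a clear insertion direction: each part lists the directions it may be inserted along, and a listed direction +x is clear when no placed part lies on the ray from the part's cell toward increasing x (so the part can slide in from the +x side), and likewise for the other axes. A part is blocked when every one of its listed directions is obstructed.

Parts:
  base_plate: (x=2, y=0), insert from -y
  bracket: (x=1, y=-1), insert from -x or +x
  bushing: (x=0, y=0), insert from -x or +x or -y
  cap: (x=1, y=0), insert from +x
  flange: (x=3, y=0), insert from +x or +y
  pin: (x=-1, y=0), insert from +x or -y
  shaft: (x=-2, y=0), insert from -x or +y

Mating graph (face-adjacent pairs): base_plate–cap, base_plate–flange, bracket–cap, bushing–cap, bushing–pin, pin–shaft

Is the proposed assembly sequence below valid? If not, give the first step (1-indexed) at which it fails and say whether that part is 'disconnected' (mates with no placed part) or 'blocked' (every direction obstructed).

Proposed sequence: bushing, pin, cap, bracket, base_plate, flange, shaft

Valid

1. bushing@(0, 0) [-x clear] — {bushing}
2. pin@(-1, 0) [-y clear] — {bushing, pin}
3. cap@(1, 0) [+x clear] — {bushing, cap, pin}
4. bracket@(1, -1) [-x clear] — {bracket, bushing, cap, pin}
5. base_plate@(2, 0) [-y clear] — {base_plate, bracket, bushing, cap, pin}
6. flange@(3, 0) [+x clear] — {base_plate, bracket, bushing, cap, flange, pin}
7. shaft@(-2, 0) [-x clear] — {base_plate, bracket, bushing, cap, flange, pin, shaft}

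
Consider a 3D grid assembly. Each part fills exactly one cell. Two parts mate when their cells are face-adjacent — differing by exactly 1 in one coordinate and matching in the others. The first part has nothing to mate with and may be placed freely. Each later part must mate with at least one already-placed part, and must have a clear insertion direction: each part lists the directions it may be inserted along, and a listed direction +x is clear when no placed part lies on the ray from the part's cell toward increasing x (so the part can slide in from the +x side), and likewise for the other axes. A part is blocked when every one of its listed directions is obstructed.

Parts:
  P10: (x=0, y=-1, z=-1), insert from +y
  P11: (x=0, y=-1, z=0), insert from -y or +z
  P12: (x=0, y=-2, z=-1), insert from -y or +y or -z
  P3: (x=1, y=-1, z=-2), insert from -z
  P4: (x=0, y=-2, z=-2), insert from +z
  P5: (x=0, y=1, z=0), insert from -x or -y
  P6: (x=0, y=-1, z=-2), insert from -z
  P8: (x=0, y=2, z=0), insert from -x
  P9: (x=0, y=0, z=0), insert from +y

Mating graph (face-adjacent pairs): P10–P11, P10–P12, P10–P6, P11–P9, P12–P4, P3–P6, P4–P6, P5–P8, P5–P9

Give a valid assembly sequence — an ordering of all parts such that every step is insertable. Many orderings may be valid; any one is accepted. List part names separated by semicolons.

1. P4@(0, -2, -2) [+z clear] — {P4}
2. P6@(0, -1, -2) [-z clear] — {P4, P6}
3. P10@(0, -1, -1) [+y clear] — {P10, P4, P6}
4. P11@(0, -1, 0) [-y clear] — {P10, P11, P4, P6}
5. P3@(1, -1, -2) [-z clear] — {P10, P11, P3, P4, P6}
6. P12@(0, -2, -1) [-y clear] — {P10, P11, P12, P3, P4, P6}
7. P9@(0, 0, 0) [+y clear] — {P10, P11, P12, P3, P4, P6, P9}
8. P5@(0, 1, 0) [-x clear] — {P10, P11, P12, P3, P4, P5, P6, P9}
9. P8@(0, 2, 0) [-x clear] — {P10, P11, P12, P3, P4, P5, P6, P8, P9}

P4; P6; P10; P11; P3; P12; P9; P5; P8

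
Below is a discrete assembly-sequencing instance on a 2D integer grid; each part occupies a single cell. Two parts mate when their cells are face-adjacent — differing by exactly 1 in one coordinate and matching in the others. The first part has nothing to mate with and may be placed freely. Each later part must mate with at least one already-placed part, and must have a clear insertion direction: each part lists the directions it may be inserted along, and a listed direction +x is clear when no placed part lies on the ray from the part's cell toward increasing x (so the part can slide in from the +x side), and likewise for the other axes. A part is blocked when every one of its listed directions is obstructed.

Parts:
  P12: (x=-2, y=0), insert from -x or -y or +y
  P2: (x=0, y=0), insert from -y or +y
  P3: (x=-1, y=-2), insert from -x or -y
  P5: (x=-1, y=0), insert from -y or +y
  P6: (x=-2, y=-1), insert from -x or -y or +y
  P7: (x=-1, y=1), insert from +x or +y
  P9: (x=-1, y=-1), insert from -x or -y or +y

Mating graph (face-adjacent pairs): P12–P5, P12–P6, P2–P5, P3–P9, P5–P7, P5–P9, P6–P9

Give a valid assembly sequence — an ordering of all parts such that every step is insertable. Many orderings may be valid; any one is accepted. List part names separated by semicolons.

1. P6@(-2, -1) [-x clear] — {P6}
2. P9@(-1, -1) [-y clear] — {P6, P9}
3. P12@(-2, 0) [-x clear] — {P12, P6, P9}
4. P5@(-1, 0) [+y clear] — {P12, P5, P6, P9}
5. P7@(-1, 1) [+x clear] — {P12, P5, P6, P7, P9}
6. P2@(0, 0) [-y clear] — {P12, P2, P5, P6, P7, P9}
7. P3@(-1, -2) [-x clear] — {P12, P2, P3, P5, P6, P7, P9}

P6; P9; P12; P5; P7; P2; P3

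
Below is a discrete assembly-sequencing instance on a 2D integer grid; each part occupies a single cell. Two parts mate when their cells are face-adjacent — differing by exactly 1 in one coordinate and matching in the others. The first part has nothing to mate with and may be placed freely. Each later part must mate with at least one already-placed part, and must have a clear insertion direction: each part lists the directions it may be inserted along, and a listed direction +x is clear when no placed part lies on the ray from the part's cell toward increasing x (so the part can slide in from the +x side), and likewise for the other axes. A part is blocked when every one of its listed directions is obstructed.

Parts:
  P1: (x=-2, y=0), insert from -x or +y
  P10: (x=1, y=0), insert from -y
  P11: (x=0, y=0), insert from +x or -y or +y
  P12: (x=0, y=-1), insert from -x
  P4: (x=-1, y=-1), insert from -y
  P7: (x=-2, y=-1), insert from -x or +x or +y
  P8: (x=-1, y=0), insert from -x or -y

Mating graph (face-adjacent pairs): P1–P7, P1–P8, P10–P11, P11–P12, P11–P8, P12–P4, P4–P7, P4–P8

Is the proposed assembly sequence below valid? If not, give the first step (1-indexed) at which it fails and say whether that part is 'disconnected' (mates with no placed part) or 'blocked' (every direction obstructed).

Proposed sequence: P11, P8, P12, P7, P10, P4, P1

Invalid at step 4 (disconnected)

1. P11@(0, 0) [+x clear] — {P11}
2. P8@(-1, 0) [-x clear] — {P11, P8}
3. P12@(0, -1) [-x clear] — {P11, P12, P8}
4. P7@(-2, -1) — no placed neighbour ⇒ disconnected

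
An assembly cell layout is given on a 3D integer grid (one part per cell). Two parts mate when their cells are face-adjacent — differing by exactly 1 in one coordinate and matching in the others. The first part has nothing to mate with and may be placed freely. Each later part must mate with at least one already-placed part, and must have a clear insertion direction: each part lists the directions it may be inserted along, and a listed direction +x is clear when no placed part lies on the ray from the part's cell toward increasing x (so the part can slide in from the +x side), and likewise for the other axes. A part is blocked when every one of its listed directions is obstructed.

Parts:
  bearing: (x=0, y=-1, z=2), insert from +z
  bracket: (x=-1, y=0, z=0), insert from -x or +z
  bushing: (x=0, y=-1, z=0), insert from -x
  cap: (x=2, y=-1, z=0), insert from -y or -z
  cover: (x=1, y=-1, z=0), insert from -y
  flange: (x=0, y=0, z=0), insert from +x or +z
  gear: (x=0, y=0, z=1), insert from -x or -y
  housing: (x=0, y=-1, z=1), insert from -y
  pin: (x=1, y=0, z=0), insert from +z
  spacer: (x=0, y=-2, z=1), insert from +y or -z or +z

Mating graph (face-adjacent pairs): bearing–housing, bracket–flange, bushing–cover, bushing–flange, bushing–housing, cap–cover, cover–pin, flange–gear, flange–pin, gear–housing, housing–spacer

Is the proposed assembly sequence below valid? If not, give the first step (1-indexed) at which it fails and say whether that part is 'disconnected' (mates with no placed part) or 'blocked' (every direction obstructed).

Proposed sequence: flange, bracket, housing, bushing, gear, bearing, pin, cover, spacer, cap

1. flange@(0, 0, 0) [+x clear] — {flange}
2. bracket@(-1, 0, 0) [-x clear] — {bracket, flange}
3. housing@(0, -1, 1) — no placed neighbour ⇒ disconnected

Invalid at step 3 (disconnected)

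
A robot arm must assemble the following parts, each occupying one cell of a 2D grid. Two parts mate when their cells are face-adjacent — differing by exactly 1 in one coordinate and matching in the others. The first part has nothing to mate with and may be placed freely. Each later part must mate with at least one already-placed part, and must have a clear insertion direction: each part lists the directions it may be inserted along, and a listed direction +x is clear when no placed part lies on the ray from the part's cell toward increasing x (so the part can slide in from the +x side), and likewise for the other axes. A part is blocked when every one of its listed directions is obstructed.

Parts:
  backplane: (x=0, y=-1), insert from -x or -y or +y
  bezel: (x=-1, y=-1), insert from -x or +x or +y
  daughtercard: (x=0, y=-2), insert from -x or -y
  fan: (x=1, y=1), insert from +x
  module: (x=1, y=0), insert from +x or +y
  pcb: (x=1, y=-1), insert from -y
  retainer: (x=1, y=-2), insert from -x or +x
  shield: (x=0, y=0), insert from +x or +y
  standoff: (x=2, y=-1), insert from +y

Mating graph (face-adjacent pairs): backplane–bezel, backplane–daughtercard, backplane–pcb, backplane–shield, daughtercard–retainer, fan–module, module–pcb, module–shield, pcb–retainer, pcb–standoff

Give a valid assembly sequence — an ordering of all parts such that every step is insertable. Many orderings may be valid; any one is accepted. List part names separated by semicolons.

module; pcb; backplane; fan; standoff; retainer; bezel; shield; daughtercard

1. module@(1, 0) [+x clear] — {module}
2. pcb@(1, -1) [-y clear] — {module, pcb}
3. backplane@(0, -1) [-x clear] — {backplane, module, pcb}
4. fan@(1, 1) [+x clear] — {backplane, fan, module, pcb}
5. standoff@(2, -1) [+y clear] — {backplane, fan, module, pcb, standoff}
6. retainer@(1, -2) [-x clear] — {backplane, fan, module, pcb, retainer, standoff}
7. bezel@(-1, -1) [-x clear] — {backplane, bezel, fan, module, pcb, retainer, standoff}
8. shield@(0, 0) [+y clear] — {backplane, bezel, fan, module, pcb, retainer, shield, standoff}
9. daughtercard@(0, -2) [-x clear] — {backplane, bezel, daughtercard, fan, module, pcb, retainer, shield, standoff}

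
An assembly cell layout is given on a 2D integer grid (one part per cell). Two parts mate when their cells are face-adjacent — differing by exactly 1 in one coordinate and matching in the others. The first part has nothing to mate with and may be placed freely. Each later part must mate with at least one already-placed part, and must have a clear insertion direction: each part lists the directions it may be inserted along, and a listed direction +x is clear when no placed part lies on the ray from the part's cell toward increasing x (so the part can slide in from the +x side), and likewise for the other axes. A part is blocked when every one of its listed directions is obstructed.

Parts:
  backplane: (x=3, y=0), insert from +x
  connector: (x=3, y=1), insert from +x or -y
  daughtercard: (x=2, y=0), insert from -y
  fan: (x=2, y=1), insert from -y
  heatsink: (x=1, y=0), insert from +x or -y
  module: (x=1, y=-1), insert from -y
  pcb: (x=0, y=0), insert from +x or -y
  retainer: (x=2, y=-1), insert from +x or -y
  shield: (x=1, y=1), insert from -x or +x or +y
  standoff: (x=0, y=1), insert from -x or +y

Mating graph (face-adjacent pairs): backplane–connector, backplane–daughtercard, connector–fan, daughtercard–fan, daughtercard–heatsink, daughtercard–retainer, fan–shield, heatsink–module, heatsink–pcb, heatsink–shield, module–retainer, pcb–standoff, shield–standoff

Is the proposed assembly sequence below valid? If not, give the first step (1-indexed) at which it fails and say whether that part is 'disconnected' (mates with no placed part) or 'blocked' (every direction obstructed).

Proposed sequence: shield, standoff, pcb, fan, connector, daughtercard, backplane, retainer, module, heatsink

Invalid at step 10 (blocked)

1. shield@(1, 1) [-x clear] — {shield}
2. standoff@(0, 1) [-x clear] — {shield, standoff}
3. pcb@(0, 0) [+x clear] — {pcb, shield, standoff}
4. fan@(2, 1) [-y clear] — {fan, pcb, shield, standoff}
5. connector@(3, 1) [+x clear] — {connector, fan, pcb, shield, standoff}
6. daughtercard@(2, 0) [-y clear] — {connector, daughtercard, fan, pcb, shield, standoff}
7. backplane@(3, 0) [+x clear] — {backplane, connector, daughtercard, fan, pcb, shield, standoff}
8. retainer@(2, -1) [+x clear] — {backplane, connector, daughtercard, fan, pcb, retainer, shield, standoff}
9. module@(1, -1) [-y clear] — {backplane, connector, daughtercard, fan, module, pcb, retainer, shield, standoff}
10. heatsink@(1, 0) — +x/-y all obstructed ⇒ blocked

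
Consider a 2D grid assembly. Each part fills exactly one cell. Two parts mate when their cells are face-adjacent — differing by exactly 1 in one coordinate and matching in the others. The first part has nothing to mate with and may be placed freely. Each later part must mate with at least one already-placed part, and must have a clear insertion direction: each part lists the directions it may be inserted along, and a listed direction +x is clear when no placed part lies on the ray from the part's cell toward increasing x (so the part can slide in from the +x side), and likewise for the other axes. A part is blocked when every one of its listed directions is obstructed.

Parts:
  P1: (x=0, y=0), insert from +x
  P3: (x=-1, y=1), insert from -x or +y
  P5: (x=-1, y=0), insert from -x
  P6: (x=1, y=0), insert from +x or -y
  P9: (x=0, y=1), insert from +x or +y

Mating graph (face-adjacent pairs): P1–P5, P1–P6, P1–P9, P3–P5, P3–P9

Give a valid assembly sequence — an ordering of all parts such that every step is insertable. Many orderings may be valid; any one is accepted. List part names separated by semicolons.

P3; P5; P1; P9; P6

1. P3@(-1, 1) [-x clear] — {P3}
2. P5@(-1, 0) [-x clear] — {P3, P5}
3. P1@(0, 0) [+x clear] — {P1, P3, P5}
4. P9@(0, 1) [+x clear] — {P1, P3, P5, P9}
5. P6@(1, 0) [+x clear] — {P1, P3, P5, P6, P9}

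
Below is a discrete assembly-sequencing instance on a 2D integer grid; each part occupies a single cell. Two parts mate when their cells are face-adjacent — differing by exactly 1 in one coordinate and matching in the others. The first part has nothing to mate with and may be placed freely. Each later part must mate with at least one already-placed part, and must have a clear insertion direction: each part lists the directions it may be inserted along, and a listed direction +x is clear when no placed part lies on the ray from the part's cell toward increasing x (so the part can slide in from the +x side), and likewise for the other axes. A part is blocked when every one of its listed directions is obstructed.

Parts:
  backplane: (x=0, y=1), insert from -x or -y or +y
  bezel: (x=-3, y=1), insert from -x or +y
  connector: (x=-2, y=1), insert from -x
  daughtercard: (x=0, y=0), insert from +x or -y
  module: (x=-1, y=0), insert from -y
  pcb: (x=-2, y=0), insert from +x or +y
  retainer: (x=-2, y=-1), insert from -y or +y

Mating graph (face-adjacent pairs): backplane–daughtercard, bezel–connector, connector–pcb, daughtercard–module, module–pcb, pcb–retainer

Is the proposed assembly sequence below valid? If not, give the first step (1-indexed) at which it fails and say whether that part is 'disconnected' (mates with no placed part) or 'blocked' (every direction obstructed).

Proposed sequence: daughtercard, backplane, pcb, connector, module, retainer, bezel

1. daughtercard@(0, 0) [+x clear] — {daughtercard}
2. backplane@(0, 1) [-x clear] — {backplane, daughtercard}
3. pcb@(-2, 0) — no placed neighbour ⇒ disconnected

Invalid at step 3 (disconnected)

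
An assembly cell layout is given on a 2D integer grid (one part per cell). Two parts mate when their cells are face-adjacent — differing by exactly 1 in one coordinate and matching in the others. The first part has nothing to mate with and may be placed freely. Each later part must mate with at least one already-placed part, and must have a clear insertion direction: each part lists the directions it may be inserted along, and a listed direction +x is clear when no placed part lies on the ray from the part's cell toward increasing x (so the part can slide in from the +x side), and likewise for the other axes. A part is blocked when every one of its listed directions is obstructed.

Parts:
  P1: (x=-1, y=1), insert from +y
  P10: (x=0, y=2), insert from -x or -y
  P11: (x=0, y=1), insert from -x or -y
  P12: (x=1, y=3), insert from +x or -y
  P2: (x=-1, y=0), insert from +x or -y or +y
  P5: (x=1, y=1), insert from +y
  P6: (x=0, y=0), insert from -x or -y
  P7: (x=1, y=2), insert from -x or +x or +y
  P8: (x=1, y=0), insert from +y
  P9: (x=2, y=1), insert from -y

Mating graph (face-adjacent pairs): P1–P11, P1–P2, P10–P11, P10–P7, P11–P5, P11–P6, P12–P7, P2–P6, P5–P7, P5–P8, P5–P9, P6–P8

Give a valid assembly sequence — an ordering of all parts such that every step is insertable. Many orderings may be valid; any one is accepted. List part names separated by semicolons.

1. P6@(0, 0) [-x clear] — {P6}
2. P11@(0, 1) [-x clear] — {P11, P6}
3. P1@(-1, 1) [+y clear] — {P1, P11, P6}
4. P8@(1, 0) [+y clear] — {P1, P11, P6, P8}
5. P10@(0, 2) [-x clear] — {P1, P10, P11, P6, P8}
6. P5@(1, 1) [+y clear] — {P1, P10, P11, P5, P6, P8}
7. P9@(2, 1) [-y clear] — {P1, P10, P11, P5, P6, P8, P9}
8. P7@(1, 2) [+x clear] — {P1, P10, P11, P5, P6, P7, P8, P9}
9. P12@(1, 3) [+x clear] — {P1, P10, P11, P12, P5, P6, P7, P8, P9}
10. P2@(-1, 0) [-y clear] — {P1, P10, P11, P12, P2, P5, P6, P7, P8, P9}

P6; P11; P1; P8; P10; P5; P9; P7; P12; P2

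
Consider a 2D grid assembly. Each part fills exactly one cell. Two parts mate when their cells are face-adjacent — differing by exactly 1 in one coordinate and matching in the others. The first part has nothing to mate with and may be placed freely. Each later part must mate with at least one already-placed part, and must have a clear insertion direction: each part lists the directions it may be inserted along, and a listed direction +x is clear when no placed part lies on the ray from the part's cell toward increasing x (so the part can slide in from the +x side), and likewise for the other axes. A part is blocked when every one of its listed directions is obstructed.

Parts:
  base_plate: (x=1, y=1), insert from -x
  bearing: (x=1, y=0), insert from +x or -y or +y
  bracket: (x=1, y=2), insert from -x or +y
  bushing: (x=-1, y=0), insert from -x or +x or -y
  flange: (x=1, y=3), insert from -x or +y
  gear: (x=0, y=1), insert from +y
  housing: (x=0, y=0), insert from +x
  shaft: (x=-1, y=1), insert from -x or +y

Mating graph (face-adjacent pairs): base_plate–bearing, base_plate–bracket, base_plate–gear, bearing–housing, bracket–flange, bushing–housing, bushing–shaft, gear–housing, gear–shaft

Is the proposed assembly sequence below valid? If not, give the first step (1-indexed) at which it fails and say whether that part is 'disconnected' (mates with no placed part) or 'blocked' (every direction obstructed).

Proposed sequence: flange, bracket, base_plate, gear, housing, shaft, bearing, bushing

Valid

1. flange@(1, 3) [-x clear] — {flange}
2. bracket@(1, 2) [-x clear] — {bracket, flange}
3. base_plate@(1, 1) [-x clear] — {base_plate, bracket, flange}
4. gear@(0, 1) [+y clear] — {base_plate, bracket, flange, gear}
5. housing@(0, 0) [+x clear] — {base_plate, bracket, flange, gear, housing}
6. shaft@(-1, 1) [-x clear] — {base_plate, bracket, flange, gear, housing, shaft}
7. bearing@(1, 0) [+x clear] — {base_plate, bearing, bracket, flange, gear, housing, shaft}
8. bushing@(-1, 0) [-x clear] — {base_plate, bearing, bracket, bushing, flange, gear, housing, shaft}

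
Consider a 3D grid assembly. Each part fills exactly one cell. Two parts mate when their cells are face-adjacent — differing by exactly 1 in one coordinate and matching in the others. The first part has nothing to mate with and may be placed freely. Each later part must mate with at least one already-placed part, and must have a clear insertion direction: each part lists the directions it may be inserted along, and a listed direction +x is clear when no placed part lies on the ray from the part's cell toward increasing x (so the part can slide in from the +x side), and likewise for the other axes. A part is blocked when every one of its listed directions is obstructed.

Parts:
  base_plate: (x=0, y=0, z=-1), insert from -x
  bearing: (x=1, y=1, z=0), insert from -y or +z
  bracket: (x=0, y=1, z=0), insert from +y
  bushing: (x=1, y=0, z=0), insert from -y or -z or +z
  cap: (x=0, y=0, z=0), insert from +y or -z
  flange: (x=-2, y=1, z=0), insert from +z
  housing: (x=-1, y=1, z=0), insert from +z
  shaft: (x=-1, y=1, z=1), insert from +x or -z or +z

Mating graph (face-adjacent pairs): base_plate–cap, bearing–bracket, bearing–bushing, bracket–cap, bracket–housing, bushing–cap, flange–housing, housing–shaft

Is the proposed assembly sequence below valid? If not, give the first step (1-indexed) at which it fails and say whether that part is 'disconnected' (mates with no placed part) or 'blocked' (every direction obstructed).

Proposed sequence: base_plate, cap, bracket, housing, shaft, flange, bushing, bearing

Valid

1. base_plate@(0, 0, -1) [-x clear] — {base_plate}
2. cap@(0, 0, 0) [+y clear] — {base_plate, cap}
3. bracket@(0, 1, 0) [+y clear] — {base_plate, bracket, cap}
4. housing@(-1, 1, 0) [+z clear] — {base_plate, bracket, cap, housing}
5. shaft@(-1, 1, 1) [+x clear] — {base_plate, bracket, cap, housing, shaft}
6. flange@(-2, 1, 0) [+z clear] — {base_plate, bracket, cap, flange, housing, shaft}
7. bushing@(1, 0, 0) [-y clear] — {base_plate, bracket, bushing, cap, flange, housing, shaft}
8. bearing@(1, 1, 0) [+z clear] — {base_plate, bearing, bracket, bushing, cap, flange, housing, shaft}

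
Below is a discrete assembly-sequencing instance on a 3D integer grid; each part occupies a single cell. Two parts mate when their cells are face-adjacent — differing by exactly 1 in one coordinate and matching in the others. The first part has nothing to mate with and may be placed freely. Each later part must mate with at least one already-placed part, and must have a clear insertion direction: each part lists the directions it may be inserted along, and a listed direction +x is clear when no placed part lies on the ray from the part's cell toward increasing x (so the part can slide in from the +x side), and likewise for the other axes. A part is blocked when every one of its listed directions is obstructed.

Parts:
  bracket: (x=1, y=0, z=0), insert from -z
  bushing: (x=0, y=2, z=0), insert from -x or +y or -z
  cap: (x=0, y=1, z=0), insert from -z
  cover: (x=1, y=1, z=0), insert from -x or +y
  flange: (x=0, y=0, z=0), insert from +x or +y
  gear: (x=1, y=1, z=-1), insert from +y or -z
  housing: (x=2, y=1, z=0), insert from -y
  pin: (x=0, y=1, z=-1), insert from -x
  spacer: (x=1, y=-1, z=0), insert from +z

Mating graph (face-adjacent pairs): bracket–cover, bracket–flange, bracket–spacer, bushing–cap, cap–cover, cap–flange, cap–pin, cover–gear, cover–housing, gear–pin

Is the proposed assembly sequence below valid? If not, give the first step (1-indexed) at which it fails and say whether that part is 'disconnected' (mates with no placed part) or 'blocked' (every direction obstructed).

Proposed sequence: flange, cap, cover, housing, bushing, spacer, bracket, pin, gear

1. flange@(0, 0, 0) [+x clear] — {flange}
2. cap@(0, 1, 0) [-z clear] — {cap, flange}
3. cover@(1, 1, 0) [+y clear] — {cap, cover, flange}
4. housing@(2, 1, 0) [-y clear] — {cap, cover, flange, housing}
5. bushing@(0, 2, 0) [-x clear] — {bushing, cap, cover, flange, housing}
6. spacer@(1, -1, 0) — no placed neighbour ⇒ disconnected

Invalid at step 6 (disconnected)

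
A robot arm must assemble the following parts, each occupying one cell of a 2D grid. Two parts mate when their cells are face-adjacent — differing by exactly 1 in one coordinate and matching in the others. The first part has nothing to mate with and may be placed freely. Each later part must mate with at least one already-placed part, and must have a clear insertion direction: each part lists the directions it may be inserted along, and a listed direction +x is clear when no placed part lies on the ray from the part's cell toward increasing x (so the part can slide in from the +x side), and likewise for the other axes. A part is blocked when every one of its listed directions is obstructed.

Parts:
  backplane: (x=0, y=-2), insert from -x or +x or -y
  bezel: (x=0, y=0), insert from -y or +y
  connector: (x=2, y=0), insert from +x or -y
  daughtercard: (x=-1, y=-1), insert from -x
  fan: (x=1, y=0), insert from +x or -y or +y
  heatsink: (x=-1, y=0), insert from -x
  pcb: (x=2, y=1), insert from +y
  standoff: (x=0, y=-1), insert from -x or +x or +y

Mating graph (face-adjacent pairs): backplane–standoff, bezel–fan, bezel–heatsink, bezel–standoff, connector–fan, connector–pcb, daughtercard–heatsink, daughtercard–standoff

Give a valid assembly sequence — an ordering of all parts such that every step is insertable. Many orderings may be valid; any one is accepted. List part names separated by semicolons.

1. fan@(1, 0) [+x clear] — {fan}
2. connector@(2, 0) [+x clear] — {connector, fan}
3. pcb@(2, 1) [+y clear] — {connector, fan, pcb}
4. bezel@(0, 0) [-y clear] — {bezel, connector, fan, pcb}
5. standoff@(0, -1) [-x clear] — {bezel, connector, fan, pcb, standoff}
6. heatsink@(-1, 0) [-x clear] — {bezel, connector, fan, heatsink, pcb, standoff}
7. backplane@(0, -2) [-x clear] — {backplane, bezel, connector, fan, heatsink, pcb, standoff}
8. daughtercard@(-1, -1) [-x clear] — {backplane, bezel, connector, daughtercard, fan, heatsink, pcb, standoff}

fan; connector; pcb; bezel; standoff; heatsink; backplane; daughtercard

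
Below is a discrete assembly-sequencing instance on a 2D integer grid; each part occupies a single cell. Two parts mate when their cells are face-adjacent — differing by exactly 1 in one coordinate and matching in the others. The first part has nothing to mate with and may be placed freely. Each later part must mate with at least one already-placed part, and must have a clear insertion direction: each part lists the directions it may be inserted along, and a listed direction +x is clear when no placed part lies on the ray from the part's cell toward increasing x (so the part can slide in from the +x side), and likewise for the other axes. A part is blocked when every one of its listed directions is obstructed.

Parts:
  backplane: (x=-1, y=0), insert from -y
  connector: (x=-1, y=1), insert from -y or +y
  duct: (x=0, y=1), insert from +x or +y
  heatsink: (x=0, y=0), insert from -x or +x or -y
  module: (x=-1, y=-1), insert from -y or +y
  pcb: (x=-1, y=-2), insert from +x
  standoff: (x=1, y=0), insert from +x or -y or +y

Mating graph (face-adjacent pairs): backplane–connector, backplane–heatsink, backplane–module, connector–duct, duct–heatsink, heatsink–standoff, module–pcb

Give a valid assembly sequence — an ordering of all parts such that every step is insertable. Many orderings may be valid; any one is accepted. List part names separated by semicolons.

1. heatsink@(0, 0) [-x clear] — {heatsink}
2. standoff@(1, 0) [+x clear] — {heatsink, standoff}
3. duct@(0, 1) [+x clear] — {duct, heatsink, standoff}
4. backplane@(-1, 0) [-y clear] — {backplane, duct, heatsink, standoff}
5. module@(-1, -1) [-y clear] — {backplane, duct, heatsink, module, standoff}
6. pcb@(-1, -2) [+x clear] — {backplane, duct, heatsink, module, pcb, standoff}
7. connector@(-1, 1) [+y clear] — {backplane, connector, duct, heatsink, module, pcb, standoff}

heatsink; standoff; duct; backplane; module; pcb; connector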